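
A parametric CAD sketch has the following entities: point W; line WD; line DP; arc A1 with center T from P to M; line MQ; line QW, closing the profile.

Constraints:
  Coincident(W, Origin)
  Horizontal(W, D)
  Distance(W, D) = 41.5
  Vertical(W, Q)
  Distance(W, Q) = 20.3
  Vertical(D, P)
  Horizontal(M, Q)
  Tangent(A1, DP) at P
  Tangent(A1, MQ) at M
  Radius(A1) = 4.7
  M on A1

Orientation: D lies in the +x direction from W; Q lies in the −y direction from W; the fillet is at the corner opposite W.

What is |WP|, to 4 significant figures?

44.34

The virtual corner opposite W is at (41.50, -20.30). Since A1 is tangent to DP there, TP ⟂ DP and tangency of A1 to MQ means the radius TM is perpendicular to MQ, with radius 4.7, so the center T sits 4.7 in from both sides at T = (36.80, -15.60). That places the tangent points at P = (41.50, -15.60) on DP and M = (36.80, -20.30) on MQ. Then |WP| = |P − W| = 44.34.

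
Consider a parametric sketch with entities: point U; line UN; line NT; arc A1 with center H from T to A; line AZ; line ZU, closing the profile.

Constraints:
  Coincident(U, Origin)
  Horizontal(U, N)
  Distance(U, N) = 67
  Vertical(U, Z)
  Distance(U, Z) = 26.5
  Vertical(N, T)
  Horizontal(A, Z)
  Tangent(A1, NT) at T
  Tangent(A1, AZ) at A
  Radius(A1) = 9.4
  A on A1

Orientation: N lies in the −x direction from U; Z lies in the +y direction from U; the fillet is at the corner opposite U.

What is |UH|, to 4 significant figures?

60.08

U is at the origin; UN is horizontal with |UN| = 67.0 and N on the −x side, so N = (-67.00, 0.000). U and Z share the same x with |UZ| = 26.5 and Z on the +y side, so Z = (0.000, 26.50). The virtual corner opposite U is at (-67.00, 26.50). The tangent condition forces HT to be normal to NT and tangency of A1 to AZ means the radius HA is perpendicular to AZ, with radius 9.4, so the center H sits 9.4 in from both sides at H = (-57.60, 17.10). Then |UH| = |H − U| = 60.08.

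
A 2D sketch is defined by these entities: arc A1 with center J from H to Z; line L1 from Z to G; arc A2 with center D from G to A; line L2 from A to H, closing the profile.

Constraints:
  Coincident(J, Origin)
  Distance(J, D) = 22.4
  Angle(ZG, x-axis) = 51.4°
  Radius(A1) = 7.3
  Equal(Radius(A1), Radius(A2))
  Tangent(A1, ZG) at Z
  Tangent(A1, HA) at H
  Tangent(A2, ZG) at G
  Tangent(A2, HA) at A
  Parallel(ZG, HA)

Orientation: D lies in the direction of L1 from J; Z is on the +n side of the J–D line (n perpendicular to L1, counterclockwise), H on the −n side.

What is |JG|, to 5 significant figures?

23.559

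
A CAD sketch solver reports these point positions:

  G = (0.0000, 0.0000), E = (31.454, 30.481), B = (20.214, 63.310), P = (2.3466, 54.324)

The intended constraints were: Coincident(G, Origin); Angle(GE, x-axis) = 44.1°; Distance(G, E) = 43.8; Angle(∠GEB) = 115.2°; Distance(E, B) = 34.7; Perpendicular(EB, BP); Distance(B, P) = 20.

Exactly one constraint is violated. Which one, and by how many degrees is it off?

Perpendicular(EB, BP) — off by 7.80°.

G = (0.00, 0.00) ✓; GE at 44.10° ✓; |GE| = 43.80 ✓; ∠GEB = 115.2° ✓; |EB| = 34.70 ✓; ∠(EB, BP) = 97.80° ✗; |BP| = 20.00 ✓.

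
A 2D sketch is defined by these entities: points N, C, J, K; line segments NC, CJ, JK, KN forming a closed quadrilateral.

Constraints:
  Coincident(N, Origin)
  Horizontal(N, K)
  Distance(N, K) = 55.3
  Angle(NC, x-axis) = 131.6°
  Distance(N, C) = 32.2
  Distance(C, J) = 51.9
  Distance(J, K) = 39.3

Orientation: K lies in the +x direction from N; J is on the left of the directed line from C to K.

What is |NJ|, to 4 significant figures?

42.68

N is at the origin; N and K share the same y with |NK| = 55.3 and K in +x, so K = (55.3, 0). NC runs at 131.6° with |NC| = 32.2, so C = (-21.38, 24.08). J is determined by |CJ| = 51.9 and |JK| = 39.3 together: it lies at the intersection of circle(C, 51.9) and circle(K, 39.3). With |CK| = 80.37, the foot of the radical line on CK is 47.33 from C and the perpendicular offset is √(51.9² − 47.33²) = 21.29. Taking the left-of-CK solution: J = (30.16, 30.21).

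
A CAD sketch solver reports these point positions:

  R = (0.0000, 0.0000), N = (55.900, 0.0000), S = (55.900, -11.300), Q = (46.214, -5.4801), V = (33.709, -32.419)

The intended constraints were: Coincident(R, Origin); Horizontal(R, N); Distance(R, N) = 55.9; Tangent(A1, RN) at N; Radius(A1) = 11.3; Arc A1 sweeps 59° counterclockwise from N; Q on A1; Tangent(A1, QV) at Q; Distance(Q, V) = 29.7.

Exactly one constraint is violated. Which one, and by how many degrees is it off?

Tangent(A1, QV) at Q — off by 6.10°.

R = (0.00, 0.00) ✓; R.y = 0.00, N.y = 0.00 ✓; |RN| = 55.90 ✓; ∠(SN, NR) = 90.00° ✓; |SN| = 11.30 ✓; bearing(S→Q) − bearing(S→N) = 59.00° ✓; |SQ| = 11.30 ✓; ∠(SQ, QV) = 83.90° ✗; |QV| = 29.70 ✓.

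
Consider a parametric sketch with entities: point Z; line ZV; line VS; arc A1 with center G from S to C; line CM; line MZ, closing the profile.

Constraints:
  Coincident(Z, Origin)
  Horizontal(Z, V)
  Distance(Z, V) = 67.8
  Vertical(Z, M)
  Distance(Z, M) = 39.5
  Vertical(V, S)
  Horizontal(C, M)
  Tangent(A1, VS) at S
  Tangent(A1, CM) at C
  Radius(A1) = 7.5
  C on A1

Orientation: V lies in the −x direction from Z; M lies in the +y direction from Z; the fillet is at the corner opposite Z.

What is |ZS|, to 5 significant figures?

74.972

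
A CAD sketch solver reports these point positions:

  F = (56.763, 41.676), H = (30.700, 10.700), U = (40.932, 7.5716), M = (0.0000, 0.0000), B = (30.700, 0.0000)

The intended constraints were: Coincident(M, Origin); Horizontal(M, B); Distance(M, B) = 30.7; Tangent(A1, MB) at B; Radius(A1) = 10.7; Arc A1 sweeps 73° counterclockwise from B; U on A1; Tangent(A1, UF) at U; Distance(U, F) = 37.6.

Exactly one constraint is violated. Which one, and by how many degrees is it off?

Tangent(A1, UF) at U — off by 7.90°.

M = (0.00, 0.00) ✓; M.y = 0.00, B.y = 0.00 ✓; |MB| = 30.70 ✓; ∠(HB, BM) = 90.00° ✓; |HB| = 10.70 ✓; bearing(H→U) − bearing(H→B) = 73.00° ✓; |HU| = 10.70 ✓; ∠(HU, UF) = 97.90° ✗; |UF| = 37.60 ✓.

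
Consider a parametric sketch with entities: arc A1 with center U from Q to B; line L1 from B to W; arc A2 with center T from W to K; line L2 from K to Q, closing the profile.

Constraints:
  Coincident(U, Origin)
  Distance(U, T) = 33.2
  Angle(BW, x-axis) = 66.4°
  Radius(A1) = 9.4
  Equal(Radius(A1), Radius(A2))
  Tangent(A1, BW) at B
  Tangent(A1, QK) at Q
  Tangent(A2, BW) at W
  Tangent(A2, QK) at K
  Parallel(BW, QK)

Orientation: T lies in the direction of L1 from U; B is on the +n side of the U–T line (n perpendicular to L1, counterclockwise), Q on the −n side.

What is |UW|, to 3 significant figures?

34.5

Tangency of A1 to both parallel lines with radius 9.4 puts B and Q at U ± 9.4·n: B = (-8.61, 3.76), Q = (8.61, -3.76). Equal radii place W and K the same way about T: W = T + 9.4·n = (4.68, 34.2), K = T − 9.4·n = (21.9, 26.7). Then |UW| = |W − U| = 34.5.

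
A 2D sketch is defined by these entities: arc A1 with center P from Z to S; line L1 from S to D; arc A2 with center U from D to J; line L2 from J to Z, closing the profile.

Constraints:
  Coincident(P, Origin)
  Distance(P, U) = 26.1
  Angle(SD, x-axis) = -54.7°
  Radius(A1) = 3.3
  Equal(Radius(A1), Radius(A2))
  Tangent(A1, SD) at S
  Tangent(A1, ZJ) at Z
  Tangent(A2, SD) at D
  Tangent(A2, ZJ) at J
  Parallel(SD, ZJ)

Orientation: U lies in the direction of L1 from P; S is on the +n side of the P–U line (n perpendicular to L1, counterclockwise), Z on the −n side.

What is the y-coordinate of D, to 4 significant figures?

-19.39

The slot axis is L1's direction at -54.7°, so u = (cos -54.7°, sin -54.7°) = (0.5779, -0.8161) and n = (−sin -54.7°, cos -54.7°) = (0.8161, 0.5779). P is at the origin and U lies 26.1 along u from P, so U = 26.1·u = (15.08, -21.30). Tangency of A1 to both parallel lines with radius 3.3 puts S and Z at P ± 3.3·n: S = (2.693, 1.907), Z = (-2.693, -1.907). Equal radii place D and J the same way about U: D = U + 3.3·n = (17.78, -19.39), J = U − 3.3·n = (12.39, -23.21). So D.y = -19.39.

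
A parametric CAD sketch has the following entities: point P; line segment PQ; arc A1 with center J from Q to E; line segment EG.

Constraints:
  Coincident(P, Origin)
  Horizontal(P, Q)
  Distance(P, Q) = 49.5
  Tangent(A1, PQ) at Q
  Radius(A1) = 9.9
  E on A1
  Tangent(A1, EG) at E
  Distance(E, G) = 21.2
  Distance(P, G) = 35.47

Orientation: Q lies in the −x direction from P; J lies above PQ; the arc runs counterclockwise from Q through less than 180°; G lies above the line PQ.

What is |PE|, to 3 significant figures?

41.8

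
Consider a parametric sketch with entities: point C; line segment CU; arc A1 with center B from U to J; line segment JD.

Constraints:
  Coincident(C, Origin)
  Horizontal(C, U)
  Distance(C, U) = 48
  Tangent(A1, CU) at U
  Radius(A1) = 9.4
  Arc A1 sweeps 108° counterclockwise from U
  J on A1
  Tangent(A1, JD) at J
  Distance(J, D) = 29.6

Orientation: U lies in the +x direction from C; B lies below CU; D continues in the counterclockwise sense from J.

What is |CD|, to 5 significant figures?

62.933

C is at the origin; CU is horizontal with |CU| = 48.0 and U on the +x side, so U = (48.000, 0.0000). Tangency of A1 to CU means the radius BU is perpendicular to CU, so B = U + (0, -9.4) = (48.000, -9.4000). On A1, U sits at bearing 90° from B; a 108° counterclockwise sweep puts J at bearing 198°, so J = B + 9.4·(cos 198°, sin 198°) = (39.060, -12.305). The tangent condition forces BJ to be normal to JD, so JD runs along (−sin 198°, cos 198°); with |JD| = 29.6, D = (48.207, -40.456). Then |CD| = |D − C| = 62.933.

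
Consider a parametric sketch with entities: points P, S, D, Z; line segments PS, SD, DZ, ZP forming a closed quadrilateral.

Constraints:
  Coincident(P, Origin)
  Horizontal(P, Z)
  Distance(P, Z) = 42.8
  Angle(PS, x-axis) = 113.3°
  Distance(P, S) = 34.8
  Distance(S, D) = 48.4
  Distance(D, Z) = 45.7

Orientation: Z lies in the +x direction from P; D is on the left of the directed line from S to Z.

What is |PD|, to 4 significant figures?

55.47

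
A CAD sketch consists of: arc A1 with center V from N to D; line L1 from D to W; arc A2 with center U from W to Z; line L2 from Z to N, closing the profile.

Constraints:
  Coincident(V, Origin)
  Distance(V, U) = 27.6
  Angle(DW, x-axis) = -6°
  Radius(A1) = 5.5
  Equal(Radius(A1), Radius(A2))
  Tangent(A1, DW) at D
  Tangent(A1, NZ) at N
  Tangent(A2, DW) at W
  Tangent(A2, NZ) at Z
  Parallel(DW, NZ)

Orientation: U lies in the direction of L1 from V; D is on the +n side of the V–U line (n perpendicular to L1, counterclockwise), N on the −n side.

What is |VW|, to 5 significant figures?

28.143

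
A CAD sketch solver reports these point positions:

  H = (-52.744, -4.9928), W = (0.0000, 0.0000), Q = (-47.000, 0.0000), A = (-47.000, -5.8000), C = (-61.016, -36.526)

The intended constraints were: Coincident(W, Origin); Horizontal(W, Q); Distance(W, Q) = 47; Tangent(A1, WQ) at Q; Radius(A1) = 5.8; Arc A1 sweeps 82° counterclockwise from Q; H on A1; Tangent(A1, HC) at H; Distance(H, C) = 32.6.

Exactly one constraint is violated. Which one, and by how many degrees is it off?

Tangent(A1, HC) at H — off by 6.70°.

W = (0.00, 0.00) ✓; W.y = 0.00, Q.y = 0.00 ✓; |WQ| = 47.00 ✓; ∠(AQ, QW) = 90.00° ✓; |AQ| = 5.800 ✓; bearing(A→H) − bearing(A→Q) = 82.00° ✓; |AH| = 5.800 ✓; ∠(AH, HC) = 96.70° ✗; |HC| = 32.60 ✓.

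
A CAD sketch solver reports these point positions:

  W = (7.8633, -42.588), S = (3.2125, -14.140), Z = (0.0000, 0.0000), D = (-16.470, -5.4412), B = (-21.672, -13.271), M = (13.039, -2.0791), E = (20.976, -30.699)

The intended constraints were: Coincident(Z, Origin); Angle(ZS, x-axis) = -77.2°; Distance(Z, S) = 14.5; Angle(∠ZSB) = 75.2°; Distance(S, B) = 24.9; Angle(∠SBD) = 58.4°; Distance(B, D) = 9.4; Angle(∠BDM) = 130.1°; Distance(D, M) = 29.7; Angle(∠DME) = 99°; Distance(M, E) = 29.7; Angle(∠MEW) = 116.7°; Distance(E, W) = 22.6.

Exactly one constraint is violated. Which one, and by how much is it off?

Distance(E, W) = 22.6 — off by 4.90.

Z = (0.00, 0.00) ✓; ZS at -77.20° ✓; |ZS| = 14.50 ✓; ∠ZSB = 75.20° ✓; |SB| = 24.90 ✓; ∠SBD = 58.40° ✓; |BD| = 9.400 ✓; ∠BDM = 130.1° ✓; |DM| = 29.70 ✓; ∠DME = 99.00° ✓; |ME| = 29.70 ✓; ∠MEW = 116.7° ✓; |EW| = 17.70 ✗.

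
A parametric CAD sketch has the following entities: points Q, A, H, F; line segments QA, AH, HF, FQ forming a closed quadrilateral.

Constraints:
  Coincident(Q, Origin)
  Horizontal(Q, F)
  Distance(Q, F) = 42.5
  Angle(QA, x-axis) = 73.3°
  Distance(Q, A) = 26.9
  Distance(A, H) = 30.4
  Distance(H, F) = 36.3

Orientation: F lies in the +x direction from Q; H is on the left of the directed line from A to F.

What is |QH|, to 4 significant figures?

51.07

Checks: Q.y = 0.00, F.y = 0.00 ✓; |AH| = 30.40 ✓; |HF| = 36.30 ✓.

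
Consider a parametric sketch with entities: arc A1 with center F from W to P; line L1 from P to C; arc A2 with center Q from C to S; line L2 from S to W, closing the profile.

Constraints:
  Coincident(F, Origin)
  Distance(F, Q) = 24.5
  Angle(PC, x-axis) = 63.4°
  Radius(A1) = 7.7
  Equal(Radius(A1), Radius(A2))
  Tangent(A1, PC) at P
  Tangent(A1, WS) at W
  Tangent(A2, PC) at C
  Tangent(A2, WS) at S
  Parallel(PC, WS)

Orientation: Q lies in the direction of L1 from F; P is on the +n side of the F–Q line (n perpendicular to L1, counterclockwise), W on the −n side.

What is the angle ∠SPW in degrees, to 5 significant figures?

57.848°

Tangency of A1 to both parallel lines with radius 7.7 puts P and W at F ± 7.7·n: P = (-6.8850, 3.4477), W = (6.8850, -3.4477). Equal radii place C and S the same way about Q: C = Q + 7.7·n = (4.0851, 25.355), S = Q − 7.7·n = (17.855, 18.459). Then cos ∠SPW = PS·PW / (|PS||PW|), giving 57.848°.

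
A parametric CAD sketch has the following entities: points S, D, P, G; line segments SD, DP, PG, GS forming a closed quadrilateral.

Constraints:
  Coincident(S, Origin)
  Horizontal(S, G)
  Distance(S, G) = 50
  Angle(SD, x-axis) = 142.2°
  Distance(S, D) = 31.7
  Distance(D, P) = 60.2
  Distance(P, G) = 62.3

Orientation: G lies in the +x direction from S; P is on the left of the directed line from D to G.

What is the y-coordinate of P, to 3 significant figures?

56.0

Checks: |DP| = 60.20 ✓; |PG| = 62.30 ✓.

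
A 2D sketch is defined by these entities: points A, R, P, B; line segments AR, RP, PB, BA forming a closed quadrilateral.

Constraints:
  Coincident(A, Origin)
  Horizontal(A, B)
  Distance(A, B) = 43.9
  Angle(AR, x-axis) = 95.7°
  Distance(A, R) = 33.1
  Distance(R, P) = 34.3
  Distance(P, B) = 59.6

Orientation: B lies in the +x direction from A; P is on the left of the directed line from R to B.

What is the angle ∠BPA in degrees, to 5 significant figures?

43.079°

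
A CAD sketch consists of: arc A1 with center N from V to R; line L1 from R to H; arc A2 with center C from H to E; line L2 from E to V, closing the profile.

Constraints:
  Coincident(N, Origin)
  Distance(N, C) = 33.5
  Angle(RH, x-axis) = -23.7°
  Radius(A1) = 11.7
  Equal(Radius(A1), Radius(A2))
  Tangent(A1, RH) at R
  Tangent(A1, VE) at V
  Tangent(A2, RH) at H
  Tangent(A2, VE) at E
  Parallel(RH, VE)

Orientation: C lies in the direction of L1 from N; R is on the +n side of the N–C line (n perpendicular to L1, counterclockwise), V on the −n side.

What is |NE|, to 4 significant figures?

35.48

The slot axis is L1's direction at -23.7°, so u = (cos -23.7°, sin -23.7°) = (0.9157, -0.4019) and n = (−sin -23.7°, cos -23.7°) = (0.4019, 0.9157). N is at the origin and C lies 33.5 along u from N, so C = 33.5·u = (30.67, -13.47). Tangency of A1 to both parallel lines with radius 11.7 puts R and V at N ± 11.7·n: R = (4.703, 10.71), V = (-4.703, -10.71). Equal radii place H and E the same way about C: H = C + 11.7·n = (35.38, -2.752), E = C − 11.7·n = (25.97, -24.18). Then |NE| = |E − N| = 35.48.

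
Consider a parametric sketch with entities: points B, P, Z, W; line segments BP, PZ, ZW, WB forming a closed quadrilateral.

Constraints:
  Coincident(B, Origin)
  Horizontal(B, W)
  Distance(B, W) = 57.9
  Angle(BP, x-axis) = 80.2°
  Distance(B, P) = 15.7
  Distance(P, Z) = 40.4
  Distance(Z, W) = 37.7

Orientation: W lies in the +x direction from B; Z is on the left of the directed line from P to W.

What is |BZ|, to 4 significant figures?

51.07

B is at the origin; B and W share the same y with |BW| = 57.9 and W in +x, so W = (57.9, 0). BP runs at 80.2° with |BP| = 15.7, so P = (2.672, 15.47). Z is determined by |PZ| = 40.4 and |ZW| = 37.7 together: it lies at the intersection of circle(P, 40.4) and circle(W, 37.7). With |PW| = 57.35, the foot of the radical line on PW is 30.52 from P and the perpendicular offset is √(40.4² − 30.52²) = 26.48. Taking the left-of-PW solution: Z = (39.20, 32.73).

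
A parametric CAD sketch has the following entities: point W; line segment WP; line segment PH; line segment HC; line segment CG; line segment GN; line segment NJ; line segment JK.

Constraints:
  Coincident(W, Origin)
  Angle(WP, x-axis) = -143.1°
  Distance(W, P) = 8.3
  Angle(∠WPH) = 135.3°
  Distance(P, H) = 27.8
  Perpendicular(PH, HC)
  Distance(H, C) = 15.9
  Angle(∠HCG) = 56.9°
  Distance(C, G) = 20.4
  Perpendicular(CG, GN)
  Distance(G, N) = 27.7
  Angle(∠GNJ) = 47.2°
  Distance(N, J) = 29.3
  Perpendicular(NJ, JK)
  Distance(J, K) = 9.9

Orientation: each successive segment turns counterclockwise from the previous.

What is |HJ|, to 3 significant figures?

11.2

CG is perpendicular to GN, so GN runs at -155°; with |GN| = 27.7, N = (-28.7, -27.8). ∠GNJ = 47.2° gives NJ at -22.5° from the x-axis; with |NJ| = 29.3, J = (-1.59, -39.1). Then |HJ| = |J − H| = 11.2.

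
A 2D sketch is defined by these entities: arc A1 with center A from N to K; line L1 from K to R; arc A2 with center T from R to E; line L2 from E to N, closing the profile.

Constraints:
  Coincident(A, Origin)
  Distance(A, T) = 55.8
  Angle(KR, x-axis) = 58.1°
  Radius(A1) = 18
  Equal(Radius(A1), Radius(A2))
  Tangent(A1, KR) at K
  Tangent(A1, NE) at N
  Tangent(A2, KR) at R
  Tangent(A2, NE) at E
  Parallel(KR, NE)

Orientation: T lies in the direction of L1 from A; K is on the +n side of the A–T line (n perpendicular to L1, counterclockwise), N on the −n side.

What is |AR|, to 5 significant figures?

58.631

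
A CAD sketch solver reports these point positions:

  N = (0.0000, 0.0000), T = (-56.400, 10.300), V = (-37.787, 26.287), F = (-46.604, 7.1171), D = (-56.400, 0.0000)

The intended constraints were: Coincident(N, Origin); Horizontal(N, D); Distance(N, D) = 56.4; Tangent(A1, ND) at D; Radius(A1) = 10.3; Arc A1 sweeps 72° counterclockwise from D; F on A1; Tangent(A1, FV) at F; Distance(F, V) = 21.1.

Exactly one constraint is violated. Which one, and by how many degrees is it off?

Tangent(A1, FV) at F — off by 6.70°.

N = (0.00, 0.00) ✓; N.y = 0.00, D.y = 0.00 ✓; |ND| = 56.40 ✓; ∠(TD, DN) = 90.00° ✓; |TD| = 10.30 ✓; bearing(T→F) − bearing(T→D) = 72.00° ✓; |TF| = 10.30 ✓; ∠(TF, FV) = 96.70° ✗; |FV| = 21.10 ✓.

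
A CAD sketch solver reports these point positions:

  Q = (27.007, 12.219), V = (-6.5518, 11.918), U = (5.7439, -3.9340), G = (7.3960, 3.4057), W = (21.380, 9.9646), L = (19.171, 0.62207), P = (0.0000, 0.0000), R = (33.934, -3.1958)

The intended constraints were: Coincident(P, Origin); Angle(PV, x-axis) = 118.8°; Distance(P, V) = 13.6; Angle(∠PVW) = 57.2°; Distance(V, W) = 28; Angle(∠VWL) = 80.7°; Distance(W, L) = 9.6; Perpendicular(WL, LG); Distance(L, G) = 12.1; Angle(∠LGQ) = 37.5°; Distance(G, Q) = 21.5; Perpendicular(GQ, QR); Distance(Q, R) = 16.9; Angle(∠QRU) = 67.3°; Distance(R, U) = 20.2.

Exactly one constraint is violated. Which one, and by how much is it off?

Distance(R, U) = 20.2 — off by 8.00.

P = (0.00, 0.00) ✓; PV at 118.8° ✓; |PV| = 13.60 ✓; ∠PVW = 57.20° ✓; |VW| = 28.00 ✓; ∠VWL = 80.70° ✓; |WL| = 9.600 ✓; ∠(WL, LG) = 90.00° ✓; |LG| = 12.10 ✓; ∠LGQ = 37.50° ✓; |GQ| = 21.50 ✓; ∠(GQ, QR) = 90.00° ✓; |QR| = 16.90 ✓; ∠QRU = 67.30° ✓; |RU| = 28.20 ✗.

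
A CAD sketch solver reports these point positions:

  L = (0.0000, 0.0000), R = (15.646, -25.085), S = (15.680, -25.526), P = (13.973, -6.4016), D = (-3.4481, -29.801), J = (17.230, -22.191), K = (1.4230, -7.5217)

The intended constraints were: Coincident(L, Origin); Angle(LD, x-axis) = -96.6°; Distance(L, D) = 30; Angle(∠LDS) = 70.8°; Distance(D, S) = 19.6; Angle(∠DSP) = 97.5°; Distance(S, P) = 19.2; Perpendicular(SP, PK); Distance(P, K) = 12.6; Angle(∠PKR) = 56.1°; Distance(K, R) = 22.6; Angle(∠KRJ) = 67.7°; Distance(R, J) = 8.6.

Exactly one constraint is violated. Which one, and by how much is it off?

Distance(R, J) = 8.6 — off by 5.30.

L = (0.00, 0.00) ✓; LD at -96.60° ✓; |LD| = 30.00 ✓; ∠LDS = 70.80° ✓; |DS| = 19.60 ✓; ∠DSP = 97.50° ✓; |SP| = 19.20 ✓; ∠(SP, PK) = 90.00° ✓; |PK| = 12.60 ✓; ∠PKR = 56.10° ✓; |KR| = 22.60 ✓; ∠KRJ = 67.69° ✓; |RJ| = 3.299 ✗.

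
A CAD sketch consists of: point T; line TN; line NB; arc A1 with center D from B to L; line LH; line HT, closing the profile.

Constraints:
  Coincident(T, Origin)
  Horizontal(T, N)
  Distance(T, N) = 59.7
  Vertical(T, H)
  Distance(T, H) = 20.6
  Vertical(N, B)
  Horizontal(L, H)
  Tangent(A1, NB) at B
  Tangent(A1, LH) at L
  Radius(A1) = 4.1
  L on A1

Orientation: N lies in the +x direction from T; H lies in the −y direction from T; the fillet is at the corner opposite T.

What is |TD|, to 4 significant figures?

58.00

T and H share the same x with |TH| = 20.6 and H on the −y side, so H = (0.000, -20.60). The virtual corner opposite T is at (59.70, -20.60). The tangent condition forces DB to be normal to NB and tangency of A1 to LH means the radius DL is perpendicular to LH, with radius 4.1, so the center D sits 4.1 in from both sides at D = (55.60, -16.50). Then |TD| = |D − T| = 58.00.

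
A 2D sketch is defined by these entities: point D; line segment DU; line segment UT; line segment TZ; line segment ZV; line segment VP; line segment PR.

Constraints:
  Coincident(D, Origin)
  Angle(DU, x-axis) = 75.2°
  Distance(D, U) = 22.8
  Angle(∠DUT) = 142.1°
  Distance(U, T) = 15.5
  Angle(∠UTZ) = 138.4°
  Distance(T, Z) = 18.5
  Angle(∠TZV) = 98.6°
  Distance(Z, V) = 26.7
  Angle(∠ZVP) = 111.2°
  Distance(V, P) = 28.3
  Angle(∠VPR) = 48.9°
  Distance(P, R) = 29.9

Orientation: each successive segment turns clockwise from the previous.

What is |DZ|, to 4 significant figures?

47.36

D is at the origin; DU runs at 75.2° with length 22.8, so U = (5.824, 22.04). ∠DUT = 142.1° gives UT at 37.30° from the x-axis; with |UT| = 15.5, T = (18.15, 31.44). ∠UTZ = 138.4° gives TZ at -4.300° from the x-axis; with |TZ| = 18.5, Z = (36.60, 30.05). Then |DZ| = |Z − D| = 47.36.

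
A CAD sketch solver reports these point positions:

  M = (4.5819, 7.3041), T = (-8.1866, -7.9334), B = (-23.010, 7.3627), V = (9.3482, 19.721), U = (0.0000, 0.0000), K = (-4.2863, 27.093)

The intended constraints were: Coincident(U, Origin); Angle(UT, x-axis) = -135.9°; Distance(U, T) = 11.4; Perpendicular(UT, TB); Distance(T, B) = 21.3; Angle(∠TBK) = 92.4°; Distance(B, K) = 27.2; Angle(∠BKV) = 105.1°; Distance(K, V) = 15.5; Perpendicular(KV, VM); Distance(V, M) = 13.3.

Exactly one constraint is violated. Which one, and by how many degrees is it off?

Perpendicular(KV, VM) — off by 7.40°.

U = (0.00, 0.00) ✓; UT at -135.9° ✓; |UT| = 11.40 ✓; ∠(UT, TB) = 90.00° ✓; |TB| = 21.30 ✓; ∠TBK = 92.40° ✓; |BK| = 27.20 ✓; ∠BKV = 105.1° ✓; |KV| = 15.50 ✓; ∠(KV, VM) = 82.60° ✗; |VM| = 13.30 ✓.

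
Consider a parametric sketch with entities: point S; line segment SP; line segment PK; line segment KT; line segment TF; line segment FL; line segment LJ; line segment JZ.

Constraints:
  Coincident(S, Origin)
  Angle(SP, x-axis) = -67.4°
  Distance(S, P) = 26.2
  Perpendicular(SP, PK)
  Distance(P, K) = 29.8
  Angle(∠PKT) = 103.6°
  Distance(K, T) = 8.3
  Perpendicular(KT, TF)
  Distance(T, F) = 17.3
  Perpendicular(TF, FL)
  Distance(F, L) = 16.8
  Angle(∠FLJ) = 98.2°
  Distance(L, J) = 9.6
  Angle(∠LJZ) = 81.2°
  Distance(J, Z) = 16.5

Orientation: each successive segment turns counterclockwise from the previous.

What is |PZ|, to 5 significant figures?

25.034

S is at the origin; SP runs at -67.4° with length 26.2, so P = (10.069, -24.188). The perpendicularity gives PK at right angles to SP, so PK runs at 22.600°; with |PK| = 29.8, K = (37.580, -12.736). ∠PKT = 103.6° gives KT at 99.000° from the x-axis; with |KT| = 8.3, T = (36.282, -4.5383). KT is perpendicular to TF, so TF runs at -171.00°; with |TF| = 17.3, F = (19.195, -7.2446). The perpendicularity gives FL at right angles to TF, so FL runs at -81.000°; with |FL| = 16.8, L = (21.823, -23.838). ∠FLJ = 98.2° gives LJ at 0.80000° from the x-axis; with |LJ| = 9.6, J = (31.422, -23.704). ∠LJZ = 81.2° gives JZ at 99.600° from the x-axis; with |JZ| = 16.5, Z = (28.670, -7.4348). Then |PZ| = |Z − P| = 25.034.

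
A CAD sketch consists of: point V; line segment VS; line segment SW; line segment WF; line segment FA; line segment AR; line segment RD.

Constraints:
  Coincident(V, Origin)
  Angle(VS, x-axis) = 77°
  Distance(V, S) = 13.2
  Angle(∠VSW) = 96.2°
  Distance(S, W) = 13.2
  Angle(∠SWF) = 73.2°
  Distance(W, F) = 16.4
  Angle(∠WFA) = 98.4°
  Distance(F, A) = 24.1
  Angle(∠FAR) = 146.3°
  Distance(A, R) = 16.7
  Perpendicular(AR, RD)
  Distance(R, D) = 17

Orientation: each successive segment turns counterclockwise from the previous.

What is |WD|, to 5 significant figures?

31.780

∠FAR = 146.3° gives AR at 22.900° from the x-axis; with |AR| = 16.7, R = (28.874, 2.7996). AR ⟂ RD, so RD runs at 112.90°; with |RD| = 17.0, D = (22.259, 18.460). Then |WD| = |D − W| = 31.780.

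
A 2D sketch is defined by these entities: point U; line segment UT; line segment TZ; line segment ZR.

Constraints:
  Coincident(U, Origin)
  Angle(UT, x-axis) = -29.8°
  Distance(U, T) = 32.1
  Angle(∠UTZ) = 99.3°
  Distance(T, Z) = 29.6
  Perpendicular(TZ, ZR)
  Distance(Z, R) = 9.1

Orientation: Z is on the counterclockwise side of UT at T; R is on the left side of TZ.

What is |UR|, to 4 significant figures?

41.47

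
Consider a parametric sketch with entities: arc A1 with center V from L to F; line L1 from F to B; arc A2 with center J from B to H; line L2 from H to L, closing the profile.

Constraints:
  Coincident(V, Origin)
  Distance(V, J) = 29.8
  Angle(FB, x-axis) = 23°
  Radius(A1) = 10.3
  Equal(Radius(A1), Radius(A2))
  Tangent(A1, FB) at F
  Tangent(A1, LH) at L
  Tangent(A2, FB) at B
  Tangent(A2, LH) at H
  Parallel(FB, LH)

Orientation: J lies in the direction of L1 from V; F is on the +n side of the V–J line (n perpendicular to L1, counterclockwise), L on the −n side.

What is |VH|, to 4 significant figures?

31.53

The slot axis is L1's direction at 23.0°, so u = (cos 23.0°, sin 23.0°) = (0.9205, 0.3907) and n = (−sin 23.0°, cos 23.0°) = (-0.3907, 0.9205). V is at the origin and J lies 29.8 along u from V, so J = 29.8·u = (27.43, 11.64). Tangency of A1 to both parallel lines with radius 10.3 puts F and L at V ± 10.3·n: F = (-4.025, 9.481), L = (4.025, -9.481). Equal radii place B and H the same way about J: B = J + 10.3·n = (23.41, 21.12), H = J − 10.3·n = (31.46, 2.163). Then |VH| = |H − V| = 31.53.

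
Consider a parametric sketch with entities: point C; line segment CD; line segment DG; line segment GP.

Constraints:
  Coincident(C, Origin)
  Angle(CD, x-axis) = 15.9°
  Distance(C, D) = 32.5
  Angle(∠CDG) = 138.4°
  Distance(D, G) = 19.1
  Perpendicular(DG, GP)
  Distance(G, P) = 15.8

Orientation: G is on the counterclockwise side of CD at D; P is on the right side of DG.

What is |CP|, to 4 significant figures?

57.28

C is at the origin; CD runs at 15.9° with length 32.5, so D = 32.5·(cos 15.9°, sin 15.9°) = (31.26, 8.904). ∠CDG = 138.4°, so DG runs at 15.9° + (180° − 138.4°) = 57.50° from the x-axis; with |DG| = 19.1, G = D + 19.1·(cos 57.50°, sin 57.50°) = (41.52, 25.01). The perpendicularity gives GP at right angles to DG; with |GP| = 15.8 on the right of DG, P = G + 15.8·(0.8434, -0.5373) = (54.84, 16.52). Then |CP| = |P − C| = 57.28.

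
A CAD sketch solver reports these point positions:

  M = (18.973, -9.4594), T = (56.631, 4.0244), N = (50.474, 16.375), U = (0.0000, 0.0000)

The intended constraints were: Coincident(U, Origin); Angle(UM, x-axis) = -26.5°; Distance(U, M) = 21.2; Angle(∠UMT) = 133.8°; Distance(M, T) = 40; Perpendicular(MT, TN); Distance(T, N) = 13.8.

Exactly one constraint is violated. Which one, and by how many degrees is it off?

Perpendicular(MT, TN) — off by 6.80°.

U = (0.00, 0.00) ✓; UM at -26.50° ✓; |UM| = 21.20 ✓; ∠UMT = 133.8° ✓; |MT| = 40.00 ✓; ∠(MT, TN) = 96.80° ✗; |TN| = 13.80 ✓.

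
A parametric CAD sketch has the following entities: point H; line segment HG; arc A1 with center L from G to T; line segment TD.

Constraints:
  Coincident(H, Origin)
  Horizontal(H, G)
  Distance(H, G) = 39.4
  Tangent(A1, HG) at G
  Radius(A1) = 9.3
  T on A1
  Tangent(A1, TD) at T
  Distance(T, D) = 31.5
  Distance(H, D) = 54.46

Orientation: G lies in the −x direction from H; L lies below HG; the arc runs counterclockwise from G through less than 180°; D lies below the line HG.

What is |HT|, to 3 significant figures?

49.6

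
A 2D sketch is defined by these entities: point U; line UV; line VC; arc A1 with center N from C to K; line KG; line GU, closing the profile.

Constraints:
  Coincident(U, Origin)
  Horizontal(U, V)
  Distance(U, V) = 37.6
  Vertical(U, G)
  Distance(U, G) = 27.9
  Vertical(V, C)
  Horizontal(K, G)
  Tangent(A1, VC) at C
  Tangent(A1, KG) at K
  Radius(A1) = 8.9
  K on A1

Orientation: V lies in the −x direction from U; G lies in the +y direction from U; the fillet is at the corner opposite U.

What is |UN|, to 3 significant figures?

34.4

U is at the origin; UV is horizontal with |UV| = 37.6 and V on the −x side, so V = (-37.6, 0.00). UG is vertical with |UG| = 27.9 and G on the +y side, so G = (0.00, 27.9). The virtual corner opposite U is at (-37.6, 27.9). The tangent condition forces NC to be normal to VC and the tangent condition forces NK to be normal to KG, with radius 8.9, so the center N sits 8.9 in from both sides at N = (-28.7, 19.0). Then |UN| = |N − U| = 34.4.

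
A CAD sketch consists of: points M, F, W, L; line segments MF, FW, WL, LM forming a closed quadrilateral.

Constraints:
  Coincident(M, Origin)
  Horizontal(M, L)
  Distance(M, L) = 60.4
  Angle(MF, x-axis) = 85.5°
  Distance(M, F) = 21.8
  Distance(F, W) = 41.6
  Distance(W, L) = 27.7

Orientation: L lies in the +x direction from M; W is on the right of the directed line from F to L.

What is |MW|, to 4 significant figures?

33.67

Checks: |FW| = 41.60 ✓; |WL| = 27.70 ✓.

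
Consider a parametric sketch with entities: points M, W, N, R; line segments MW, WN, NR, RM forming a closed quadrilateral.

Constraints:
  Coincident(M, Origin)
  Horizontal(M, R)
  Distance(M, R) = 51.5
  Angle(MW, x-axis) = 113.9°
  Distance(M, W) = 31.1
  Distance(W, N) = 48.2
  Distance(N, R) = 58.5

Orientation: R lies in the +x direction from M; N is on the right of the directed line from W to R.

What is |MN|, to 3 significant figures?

19.3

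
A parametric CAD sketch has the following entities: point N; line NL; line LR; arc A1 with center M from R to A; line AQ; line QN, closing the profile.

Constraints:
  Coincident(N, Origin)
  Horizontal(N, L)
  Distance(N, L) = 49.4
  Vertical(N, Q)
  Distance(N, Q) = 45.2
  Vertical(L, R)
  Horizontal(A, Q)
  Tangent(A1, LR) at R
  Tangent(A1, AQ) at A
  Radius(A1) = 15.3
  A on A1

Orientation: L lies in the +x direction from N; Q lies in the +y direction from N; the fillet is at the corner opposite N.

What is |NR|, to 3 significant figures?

57.7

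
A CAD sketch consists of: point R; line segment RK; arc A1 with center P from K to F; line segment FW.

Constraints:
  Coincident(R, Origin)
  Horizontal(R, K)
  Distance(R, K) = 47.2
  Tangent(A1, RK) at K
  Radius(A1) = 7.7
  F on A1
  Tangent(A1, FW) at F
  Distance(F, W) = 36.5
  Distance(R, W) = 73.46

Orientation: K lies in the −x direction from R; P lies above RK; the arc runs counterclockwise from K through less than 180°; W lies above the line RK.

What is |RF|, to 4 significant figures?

42.28

Checks: |PF| = 7.700 ✓; ∠(PF, FW) = 90.00° ✓; |FW| = 36.50 ✓; |RW| = 73.46 ✓.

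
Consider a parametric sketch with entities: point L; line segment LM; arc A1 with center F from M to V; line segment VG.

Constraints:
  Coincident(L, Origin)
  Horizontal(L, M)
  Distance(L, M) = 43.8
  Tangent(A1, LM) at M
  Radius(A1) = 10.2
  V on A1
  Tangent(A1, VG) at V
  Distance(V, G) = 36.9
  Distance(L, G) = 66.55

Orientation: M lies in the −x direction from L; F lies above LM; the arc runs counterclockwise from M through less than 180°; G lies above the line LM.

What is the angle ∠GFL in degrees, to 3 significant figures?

106°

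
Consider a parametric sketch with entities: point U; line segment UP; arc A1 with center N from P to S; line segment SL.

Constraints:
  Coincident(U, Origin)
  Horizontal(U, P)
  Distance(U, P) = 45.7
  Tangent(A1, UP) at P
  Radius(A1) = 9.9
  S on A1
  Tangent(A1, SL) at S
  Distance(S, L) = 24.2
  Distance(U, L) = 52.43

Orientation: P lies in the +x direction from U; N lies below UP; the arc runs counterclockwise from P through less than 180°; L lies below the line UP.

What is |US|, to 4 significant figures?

37.57

U is at the origin; U and P share the same y with |UP| = 45.7 and P on the +x side, so P = (45.70, 0.000). The tangent condition forces NP to be normal to UP, so N = P + (0, -9.9) = (45.70, -9.900). Since NS ⟂ SL (tangency), |NL| = √(9.9² + 24.2²) = 26.15 regardless of where S sits on A1. So L lies on both circle(U, 52.43) and circle(N, 26.15); the below-UP intersection is L = (38.90, -35.15). S is the foot of the tangent from L: S = (35.88, -11.14).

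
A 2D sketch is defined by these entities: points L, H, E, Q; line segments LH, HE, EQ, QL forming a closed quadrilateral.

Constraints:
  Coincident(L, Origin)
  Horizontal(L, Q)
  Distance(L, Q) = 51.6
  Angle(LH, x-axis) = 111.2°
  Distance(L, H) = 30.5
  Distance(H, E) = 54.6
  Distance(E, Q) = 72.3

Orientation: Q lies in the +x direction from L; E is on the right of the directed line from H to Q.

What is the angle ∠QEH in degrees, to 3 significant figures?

63.9°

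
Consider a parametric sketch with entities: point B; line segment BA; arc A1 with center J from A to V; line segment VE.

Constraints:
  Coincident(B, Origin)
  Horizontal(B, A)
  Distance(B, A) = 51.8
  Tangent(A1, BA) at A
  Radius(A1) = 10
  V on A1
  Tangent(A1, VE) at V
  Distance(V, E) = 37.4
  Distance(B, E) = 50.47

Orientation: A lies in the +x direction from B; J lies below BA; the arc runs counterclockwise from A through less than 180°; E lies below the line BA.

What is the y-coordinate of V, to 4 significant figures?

-6.402

Checks: |JV| = 10.00 ✓; ∠(JV, VE) = 90.00° ✓; |VE| = 37.40 ✓; |BE| = 50.47 ✓.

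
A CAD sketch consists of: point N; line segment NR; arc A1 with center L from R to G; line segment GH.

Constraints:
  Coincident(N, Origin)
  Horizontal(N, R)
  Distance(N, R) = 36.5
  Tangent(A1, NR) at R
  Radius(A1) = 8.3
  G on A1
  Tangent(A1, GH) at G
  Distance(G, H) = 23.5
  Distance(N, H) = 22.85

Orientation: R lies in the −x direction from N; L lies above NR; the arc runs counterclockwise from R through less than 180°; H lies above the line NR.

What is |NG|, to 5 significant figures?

30.908

Checks: N.y = 0.00, R.y = 0.00 ✓; |LG| = 8.300 ✓; ∠(LG, GH) = 90.00° ✓; |GH| = 23.50 ✓; |NH| = 22.85 ✓.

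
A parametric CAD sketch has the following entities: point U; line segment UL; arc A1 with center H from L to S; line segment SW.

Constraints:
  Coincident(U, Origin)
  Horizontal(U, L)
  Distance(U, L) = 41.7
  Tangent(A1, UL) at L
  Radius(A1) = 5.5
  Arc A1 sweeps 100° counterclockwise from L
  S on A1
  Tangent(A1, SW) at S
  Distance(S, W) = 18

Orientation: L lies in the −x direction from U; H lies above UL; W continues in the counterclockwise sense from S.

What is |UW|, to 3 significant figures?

46.2

U is at the origin; U and L share the same y with |UL| = 41.7 and L on the −x side, so L = (-41.7, 0.00). The tangent condition forces HL to be normal to UL, so H = L + (0, 5.5) = (-41.7, 5.50). On A1, L sits at bearing -90° from H; a 100° counterclockwise sweep puts S at bearing 10°, so S = H + 5.5·(cos 10°, sin 10°) = (-36.3, 6.46). The tangent condition forces HS to be normal to SW, so SW runs along (−sin 10°, cos 10°); with |SW| = 18.0, W = (-39.4, 24.2). Then |UW| = |W − U| = 46.2.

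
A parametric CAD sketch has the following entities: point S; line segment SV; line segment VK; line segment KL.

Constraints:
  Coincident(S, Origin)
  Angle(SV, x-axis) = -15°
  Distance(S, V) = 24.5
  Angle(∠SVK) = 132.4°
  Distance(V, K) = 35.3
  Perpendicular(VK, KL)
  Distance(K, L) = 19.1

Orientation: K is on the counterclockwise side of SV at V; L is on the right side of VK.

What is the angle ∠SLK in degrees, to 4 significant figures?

54.33°

∠SVK = 132.4°, so VK runs at -15.0° + (180° − 132.4°) = 32.60° from the x-axis; with |VK| = 35.3, K = V + 35.3·(cos 32.60°, sin 32.60°) = (53.40, 12.68). VK ⟂ KL; with |KL| = 19.1 on the right of VK, L = K + 19.1·(0.5388, -0.8425) = (63.69, -3.413). Then cos ∠SLK = LS·LK / (|LS||LK|), giving 54.33°.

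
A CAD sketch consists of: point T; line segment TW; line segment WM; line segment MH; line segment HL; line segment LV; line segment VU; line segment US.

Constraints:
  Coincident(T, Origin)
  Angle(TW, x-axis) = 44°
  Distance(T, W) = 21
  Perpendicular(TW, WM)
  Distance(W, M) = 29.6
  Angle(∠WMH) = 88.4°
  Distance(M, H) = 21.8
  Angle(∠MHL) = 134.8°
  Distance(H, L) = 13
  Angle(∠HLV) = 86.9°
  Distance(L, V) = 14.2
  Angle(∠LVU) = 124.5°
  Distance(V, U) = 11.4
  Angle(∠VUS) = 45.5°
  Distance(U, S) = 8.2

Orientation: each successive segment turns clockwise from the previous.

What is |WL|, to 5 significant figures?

36.369

∠WMH = 88.4° gives MH at -137.60° from the x-axis; with |MH| = 21.8, H = (19.570, -21.404). ∠MHL = 134.8° gives HL at 177.20° from the x-axis; with |HL| = 13.0, L = (6.5852, -20.769). Then |WL| = |L − W| = 36.369.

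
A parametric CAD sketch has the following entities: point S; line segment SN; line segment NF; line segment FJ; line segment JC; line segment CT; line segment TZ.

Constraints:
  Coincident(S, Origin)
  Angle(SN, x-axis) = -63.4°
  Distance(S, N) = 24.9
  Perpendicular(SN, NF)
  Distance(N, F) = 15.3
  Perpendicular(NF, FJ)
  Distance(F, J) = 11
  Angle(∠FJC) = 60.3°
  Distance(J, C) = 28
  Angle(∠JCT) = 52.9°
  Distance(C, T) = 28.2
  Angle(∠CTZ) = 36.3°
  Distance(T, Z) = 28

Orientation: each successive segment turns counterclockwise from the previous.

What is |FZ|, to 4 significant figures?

16.19

∠JCT = 52.9° gives CT at 3.400° from the x-axis; with |CT| = 28.2, T = (32.52, -27.20). ∠CTZ = 36.3° gives TZ at 147.1° from the x-axis; with |TZ| = 28.0, Z = (9.010, -11.99). Then |FZ| = |Z − F| = 16.19.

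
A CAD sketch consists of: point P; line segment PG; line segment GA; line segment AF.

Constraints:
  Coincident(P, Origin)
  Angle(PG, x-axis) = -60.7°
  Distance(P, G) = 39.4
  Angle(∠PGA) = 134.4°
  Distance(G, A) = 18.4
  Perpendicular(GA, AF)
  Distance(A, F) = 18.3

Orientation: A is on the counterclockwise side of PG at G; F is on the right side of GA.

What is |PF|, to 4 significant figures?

65.35

P is at the origin; PG runs at -60.7° with length 39.4, so G = 39.4·(cos -60.7°, sin -60.7°) = (19.28, -34.36). ∠PGA = 134.4°, so GA runs at -60.7° + (180° − 134.4°) = -15.10° from the x-axis; with |GA| = 18.4, A = G + 18.4·(cos -15.10°, sin -15.10°) = (37.05, -39.15). GA ⟂ AF; with |AF| = 18.3 on the right of GA, F = A + 18.3·(-0.2605, -0.9655) = (32.28, -56.82). Then |PF| = |F − P| = 65.35.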